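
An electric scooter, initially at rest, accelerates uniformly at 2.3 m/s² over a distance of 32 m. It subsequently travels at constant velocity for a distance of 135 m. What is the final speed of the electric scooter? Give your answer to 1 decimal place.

12.1 m/s

Phase 1 (accelerating): v₀ = 0 m/s, a = 2.3 m/s².
v² = v₀² + 2aΔx = 0² + 2·2.3·32 = 147 → v = 12.1 m/s
t = (v − v₀)/a = (12.1 − 0)/2.3 = 5.28 s

Phase 2 (constant speed): v₀ = 12.1 m/s, a = 0 m/s².
Constant speed: t = d/v = 135/12.1 = 11.1 s
Final speed = 12.1 m/s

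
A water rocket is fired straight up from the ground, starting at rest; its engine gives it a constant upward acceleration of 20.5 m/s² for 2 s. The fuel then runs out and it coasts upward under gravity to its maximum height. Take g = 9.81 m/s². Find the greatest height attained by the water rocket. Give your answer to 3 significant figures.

Phase 1 (powered ascent): v₀ = 0 m/s, a = 20.5 m/s².
v = v₀ + at = 0 + (20.5)(2) = 41.0 m/s
Δx = v₀t + ½at² = 0·2 + 0.5·20.5·2² = 41.0 m

Phase 2 (coasting upward): v₀ = 41.0 m/s, a = -9.81 m/s².
v = v₀ + at → t = (0 − 41.0) / -9.81 = 4.18 s
v² = v₀² + 2aΔx → Δx = (0² − 41.0²)/(2·-9.81) = 85.7 m
Maximum height = 41.0 + 85.7 = 127 m

127 m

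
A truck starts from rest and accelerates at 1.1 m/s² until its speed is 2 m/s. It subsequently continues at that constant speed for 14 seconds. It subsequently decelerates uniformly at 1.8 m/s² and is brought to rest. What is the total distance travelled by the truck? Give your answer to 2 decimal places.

30.93 m

Phase 1 (accelerating): v₀ = 0 m/s, a = 1.1 m/s².
v = v₀ + at → t = (2 − 0) / 1.1 = 1.82 s
v² = v₀² + 2aΔx → Δx = (2² − 0²)/(2·1.1) = 1.82 m

Phase 2 (constant speed): v₀ = 2.00 m/s, a = 0 m/s².
v = v₀ + at = 2.00 + (0)(14) = 2.00 m/s
Δx = v₀t + ½at² = 2.00·14 + 0.5·0·14² = 28.0 m

Phase 3 (decelerating): v₀ = 2.00 m/s, a = -1.8 m/s².
v = v₀ + at → t = (0 − 2.00) / -1.8 = 1.11 s
v² = v₀² + 2aΔx → Δx = (0² − 2.00²)/(2·-1.8) = 1.11 m
Total distance = 1.82 + 28.0 + 1.11 = 30.9 m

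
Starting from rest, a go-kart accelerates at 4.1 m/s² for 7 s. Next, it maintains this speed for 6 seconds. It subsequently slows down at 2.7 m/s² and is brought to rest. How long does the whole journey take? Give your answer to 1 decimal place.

Phase 1 (accelerating): v₀ = 0 m/s, a = 4.1 m/s².
v = v₀ + at = 0 + (4.1)(7) = 28.7 m/s
Δx = v₀t + ½at² = 0·7 + 0.5·4.1·7² = 100 m

Phase 2 (constant speed): v₀ = 28.7 m/s, a = 0 m/s².
v = v₀ + at = 28.7 + (0)(6) = 28.7 m/s
Δx = v₀t + ½at² = 28.7·6 + 0.5·0·6² = 172 m

Phase 3 (decelerating): v₀ = 28.7 m/s, a = -2.7 m/s².
v = v₀ + at → t = (0 − 28.7) / -2.7 = 10.6 s
v² = v₀² + 2aΔx → Δx = (0² − 28.7²)/(2·-2.7) = 153 m
Total time = 7.00 + 6.00 + 10.6 = 23.6 s

23.6 s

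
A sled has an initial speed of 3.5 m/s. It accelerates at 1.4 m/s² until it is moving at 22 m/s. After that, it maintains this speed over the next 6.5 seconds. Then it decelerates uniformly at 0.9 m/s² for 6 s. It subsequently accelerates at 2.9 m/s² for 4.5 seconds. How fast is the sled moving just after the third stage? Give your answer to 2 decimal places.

Phase 1 (accelerating): v₀ = 3.50 m/s, a = 1.4 m/s².
v = v₀ + at → t = (22 − 3.50) / 1.4 = 13.2 s
v² = v₀² + 2aΔx → Δx = (22² − 3.50²)/(2·1.4) = 168 m

Phase 2 (constant speed): v₀ = 22.0 m/s, a = 0 m/s².
v = v₀ + at = 22.0 + (0)(6.5) = 22.0 m/s
Δx = v₀t + ½at² = 22.0·6.5 + 0.5·0·6.5² = 143 m

Phase 3 (decelerating): v₀ = 22.0 m/s, a = -0.9 m/s².
v = v₀ + at = 22.0 + (-0.9)(6) = 16.6 m/s
Δx = v₀t + ½at² = 22.0·6 + 0.5·-0.9·6² = 116 m
Speed at end of phase 3 = 16.6 m/s

16.60 m/s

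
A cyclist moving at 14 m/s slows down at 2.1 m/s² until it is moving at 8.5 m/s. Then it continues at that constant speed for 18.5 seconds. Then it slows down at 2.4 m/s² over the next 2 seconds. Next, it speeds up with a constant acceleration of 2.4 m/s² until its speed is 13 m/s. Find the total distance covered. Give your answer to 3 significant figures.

Phase 1 (decelerating): v₀ = 14.0 m/s, a = -2.1 m/s².
v = v₀ + at → t = (8.5 − 14.0) / -2.1 = 2.62 s
v² = v₀² + 2aΔx → Δx = (8.5² − 14.0²)/(2·-2.1) = 29.5 m

Phase 2 (constant speed): v₀ = 8.50 m/s, a = 0 m/s².
v = v₀ + at = 8.50 + (0)(18.5) = 8.50 m/s
Δx = v₀t + ½at² = 8.50·18.5 + 0.5·0·18.5² = 157 m

Phase 3 (decelerating): v₀ = 8.50 m/s, a = -2.4 m/s².
v = v₀ + at = 8.50 + (-2.4)(2) = 3.70 m/s
Δx = v₀t + ½at² = 8.50·2 + 0.5·-2.4·2² = 12.2 m

Phase 4 (accelerating): v₀ = 3.70 m/s, a = 2.4 m/s².
v = v₀ + at → t = (13 − 3.70) / 2.4 = 3.88 s
v² = v₀² + 2aΔx → Δx = (13² − 3.70²)/(2·2.4) = 32.4 m
Total distance = 29.5 + 157 + 12.2 + 32.4 = 231 m

231 m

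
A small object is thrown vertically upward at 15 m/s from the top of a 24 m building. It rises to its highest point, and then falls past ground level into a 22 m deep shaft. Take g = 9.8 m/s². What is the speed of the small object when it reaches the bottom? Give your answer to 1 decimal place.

Phase 1 (rising): v₀ = 15.0 m/s, a = -9.8 m/s².
v = v₀ + at → t = (0 − 15.0) / -9.8 = 1.53 s
v² = v₀² + 2aΔx → Δx = (0² − 15.0²)/(2·-9.8) = 11.5 m

Phase 2 (falling): v₀ = 0 m/s, a = -9.8 m/s².
Falls 57.5 m from rest: t = √(2·57.5/9.8) = 3.42 s; v = g·t = 33.6 m/s.
Final speed = 33.6 m/s

33.6 m/s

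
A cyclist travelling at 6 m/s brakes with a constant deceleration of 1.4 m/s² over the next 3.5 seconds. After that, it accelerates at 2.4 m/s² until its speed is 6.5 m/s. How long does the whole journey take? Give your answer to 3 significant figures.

Phase 1 (decelerating): v₀ = 6.00 m/s, a = -1.4 m/s².
v = v₀ + at = 6.00 + (-1.4)(3.5) = 1.10 m/s
Δx = v₀t + ½at² = 6.00·3.5 + 0.5·-1.4·3.5² = 12.4 m

Phase 2 (accelerating): v₀ = 1.10 m/s, a = 2.4 m/s².
v = v₀ + at → t = (6.5 − 1.10) / 2.4 = 2.25 s
v² = v₀² + 2aΔx → Δx = (6.5² − 1.10²)/(2·2.4) = 8.55 m
Total time = 3.50 + 2.25 = 5.75 s

5.75 s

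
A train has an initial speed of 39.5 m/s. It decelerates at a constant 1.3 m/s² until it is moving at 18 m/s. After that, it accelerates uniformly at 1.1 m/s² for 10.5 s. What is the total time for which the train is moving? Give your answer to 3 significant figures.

Phase 1 (decelerating): v₀ = 39.5 m/s, a = -1.3 m/s².
v = v₀ + at → t = (18 − 39.5) / -1.3 = 16.5 s
v² = v₀² + 2aΔx → Δx = (18² − 39.5²)/(2·-1.3) = 475 m

Phase 2 (accelerating): v₀ = 18.0 m/s, a = 1.1 m/s².
v = v₀ + at = 18.0 + (1.1)(10.5) = 29.6 m/s
Δx = v₀t + ½at² = 18.0·10.5 + 0.5·1.1·10.5² = 250 m
Total time = 16.5 + 10.5 = 27.0 s

27.0 s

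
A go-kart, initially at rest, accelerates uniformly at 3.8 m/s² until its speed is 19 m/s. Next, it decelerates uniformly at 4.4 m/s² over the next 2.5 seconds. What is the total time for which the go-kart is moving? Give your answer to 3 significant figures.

Phase 1 (accelerating): v₀ = 0 m/s, a = 3.8 m/s².
v = v₀ + at → t = (19 − 0) / 3.8 = 5.00 s
v² = v₀² + 2aΔx → Δx = (19² − 0²)/(2·3.8) = 47.5 m

Phase 2 (decelerating): v₀ = 19.0 m/s, a = -4.4 m/s².
v = v₀ + at = 19.0 + (-4.4)(2.5) = 8.00 m/s
Δx = v₀t + ½at² = 19.0·2.5 + 0.5·-4.4·2.5² = 33.8 m
Total time = 5.00 + 2.50 = 7.50 s

7.50 s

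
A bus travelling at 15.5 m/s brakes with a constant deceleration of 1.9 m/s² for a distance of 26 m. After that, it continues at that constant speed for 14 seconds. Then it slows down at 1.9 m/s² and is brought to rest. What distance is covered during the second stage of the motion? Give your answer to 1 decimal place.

Phase 1 (decelerating): v₀ = 15.5 m/s, a = -1.9 m/s².
v² = v₀² + 2aΔx = 15.5² + 2·-1.9·26 = 141 → v = 11.9 m/s
t = (v − v₀)/a = (11.9 − 15.5)/-1.9 = 1.90 s

Phase 2 (constant speed): v₀ = 11.9 m/s, a = 0 m/s².
v = v₀ + at = 11.9 + (0)(14) = 11.9 m/s
Δx = v₀t + ½at² = 11.9·14 + 0.5·0·14² = 167 m
Distance in phase 2 = 167 m

166.5 m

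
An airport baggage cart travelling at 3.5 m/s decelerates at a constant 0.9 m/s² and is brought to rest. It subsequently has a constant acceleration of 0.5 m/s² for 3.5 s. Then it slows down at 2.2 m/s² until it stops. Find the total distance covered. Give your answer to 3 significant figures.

10.6 m

Phase 1 (decelerating): v₀ = 3.50 m/s, a = -0.9 m/s².
v = v₀ + at → t = (0 − 3.50) / -0.9 = 3.89 s
v² = v₀² + 2aΔx → Δx = (0² − 3.50²)/(2·-0.9) = 6.81 m

Phase 2 (accelerating): v₀ = 0 m/s, a = 0.5 m/s².
v = v₀ + at = 0 + (0.5)(3.5) = 1.75 m/s
Δx = v₀t + ½at² = 0·3.5 + 0.5·0.5·3.5² = 3.06 m

Phase 3 (decelerating): v₀ = 1.75 m/s, a = -2.2 m/s².
v = v₀ + at → t = (0 − 1.75) / -2.2 = 0.795 s
v² = v₀² + 2aΔx → Δx = (0² − 1.75²)/(2·-2.2) = 0.696 m
Total distance = 6.81 + 3.06 + 0.696 = 10.6 m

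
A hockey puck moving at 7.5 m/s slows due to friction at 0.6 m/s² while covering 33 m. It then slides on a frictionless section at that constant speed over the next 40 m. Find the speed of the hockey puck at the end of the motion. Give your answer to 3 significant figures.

Phase 1 (decelerating): v₀ = 7.50 m/s, a = -0.6 m/s².
v² = v₀² + 2aΔx = 7.50² + 2·-0.6·33 = 16.6 → v = 4.08 m/s
t = (v − v₀)/a = (4.08 − 7.50)/-0.6 = 5.70 s

Phase 2 (constant speed): v₀ = 4.08 m/s, a = 0 m/s².
Constant speed: t = d/v = 40/4.08 = 9.80 s
Final speed = 4.08 m/s

4.08 m/s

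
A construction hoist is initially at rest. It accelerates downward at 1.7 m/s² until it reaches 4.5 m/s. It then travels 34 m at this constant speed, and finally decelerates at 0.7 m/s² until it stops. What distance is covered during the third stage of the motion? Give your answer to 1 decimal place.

14.5 m

Phase 1 (accelerating): v₀ = 0 m/s, a = 1.7 m/s².
v = v₀ + at → t = (4.5 − 0) / 1.7 = 2.65 s
v² = v₀² + 2aΔx → Δx = (4.5² − 0²)/(2·1.7) = 5.96 m

Phase 2 (constant speed): v₀ = 4.50 m/s, a = 0 m/s².
Constant speed: t = d/v = 34/4.50 = 7.56 s

Phase 3 (decelerating): v₀ = 4.50 m/s, a = -0.7 m/s².
v = v₀ + at → t = (0 − 4.50) / -0.7 = 6.43 s
v² = v₀² + 2aΔx → Δx = (0² − 4.50²)/(2·-0.7) = 14.5 m
Distance in phase 3 = 14.5 m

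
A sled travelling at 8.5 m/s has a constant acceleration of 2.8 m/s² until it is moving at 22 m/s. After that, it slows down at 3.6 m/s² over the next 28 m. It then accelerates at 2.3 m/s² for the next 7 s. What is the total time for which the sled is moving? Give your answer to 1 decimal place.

13.3 s

Phase 1 (accelerating): v₀ = 8.50 m/s, a = 2.8 m/s².
v = v₀ + at → t = (22 − 8.50) / 2.8 = 4.82 s
v² = v₀² + 2aΔx → Δx = (22² − 8.50²)/(2·2.8) = 73.5 m

Phase 2 (decelerating): v₀ = 22.0 m/s, a = -3.6 m/s².
v² = v₀² + 2aΔx = 22.0² + 2·-3.6·28 = 282 → v = 16.8 m/s
t = (v − v₀)/a = (16.8 − 22.0)/-3.6 = 1.44 s

Phase 3 (accelerating): v₀ = 16.8 m/s, a = 2.3 m/s².
v = v₀ + at = 16.8 + (2.3)(7) = 32.9 m/s
Δx = v₀t + ½at² = 16.8·7 + 0.5·2.3·7² = 174 m
Total time = 4.82 + 1.44 + 7.00 = 13.3 s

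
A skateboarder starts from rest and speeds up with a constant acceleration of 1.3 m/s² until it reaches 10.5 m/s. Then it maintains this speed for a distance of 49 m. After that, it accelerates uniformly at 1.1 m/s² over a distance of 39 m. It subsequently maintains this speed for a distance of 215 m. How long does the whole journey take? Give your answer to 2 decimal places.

31.28 s

Phase 1 (accelerating): v₀ = 0 m/s, a = 1.3 m/s².
v = v₀ + at → t = (10.5 − 0) / 1.3 = 8.08 s
v² = v₀² + 2aΔx → Δx = (10.5² − 0²)/(2·1.3) = 42.4 m

Phase 2 (constant speed): v₀ = 10.5 m/s, a = 0 m/s².
Constant speed: t = d/v = 49/10.5 = 4.67 s

Phase 3 (accelerating): v₀ = 10.5 m/s, a = 1.1 m/s².
v² = v₀² + 2aΔx = 10.5² + 2·1.1·39 = 196 → v = 14.0 m/s
t = (v − v₀)/a = (14.0 − 10.5)/1.1 = 3.18 s

Phase 4 (constant speed): v₀ = 14.0 m/s, a = 0 m/s².
Constant speed: t = d/v = 215/14.0 = 15.4 s
Total time = 8.08 + 4.67 + 3.18 + 15.4 = 31.3 s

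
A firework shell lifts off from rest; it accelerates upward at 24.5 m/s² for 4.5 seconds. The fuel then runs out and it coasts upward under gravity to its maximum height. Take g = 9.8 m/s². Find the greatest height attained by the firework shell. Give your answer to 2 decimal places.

868.22 m

Phase 1 (powered ascent): v₀ = 0 m/s, a = 24.5 m/s².
v = v₀ + at = 0 + (24.5)(4.5) = 110 m/s
Δx = v₀t + ½at² = 0·4.5 + 0.5·24.5·4.5² = 248 m

Phase 2 (coasting upward): v₀ = 110 m/s, a = -9.8 m/s².
v = v₀ + at → t = (0 − 110) / -9.8 = 11.2 s
v² = v₀² + 2aΔx → Δx = (0² − 110²)/(2·-9.8) = 620 m
Maximum height = 248 + 620 = 868 m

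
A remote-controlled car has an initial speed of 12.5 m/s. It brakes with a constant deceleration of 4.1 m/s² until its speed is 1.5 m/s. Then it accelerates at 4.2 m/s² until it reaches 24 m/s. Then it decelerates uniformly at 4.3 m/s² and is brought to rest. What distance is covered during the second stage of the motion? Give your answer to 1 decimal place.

Phase 1 (decelerating): v₀ = 12.5 m/s, a = -4.1 m/s².
v = v₀ + at → t = (1.5 − 12.5) / -4.1 = 2.68 s
v² = v₀² + 2aΔx → Δx = (1.5² − 12.5²)/(2·-4.1) = 18.8 m

Phase 2 (accelerating): v₀ = 1.50 m/s, a = 4.2 m/s².
v = v₀ + at → t = (24 − 1.50) / 4.2 = 5.36 s
v² = v₀² + 2aΔx → Δx = (24² − 1.50²)/(2·4.2) = 68.3 m
Distance in phase 2 = 68.3 m

68.3 m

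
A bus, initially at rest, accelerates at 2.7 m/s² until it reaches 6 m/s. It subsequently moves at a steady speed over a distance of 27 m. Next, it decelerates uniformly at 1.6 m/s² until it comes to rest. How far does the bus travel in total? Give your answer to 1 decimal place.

Phase 1 (accelerating): v₀ = 0 m/s, a = 2.7 m/s².
v = v₀ + at → t = (6 − 0) / 2.7 = 2.22 s
v² = v₀² + 2aΔx → Δx = (6² − 0²)/(2·2.7) = 6.67 m

Phase 2 (constant speed): v₀ = 6.00 m/s, a = 0 m/s².
Constant speed: t = d/v = 27/6.00 = 4.50 s

Phase 3 (decelerating): v₀ = 6.00 m/s, a = -1.6 m/s².
v = v₀ + at → t = (0 − 6.00) / -1.6 = 3.75 s
v² = v₀² + 2aΔx → Δx = (0² − 6.00²)/(2·-1.6) = 11.2 m
Total distance = 6.67 + 27.0 + 11.2 = 44.9 m

44.9 m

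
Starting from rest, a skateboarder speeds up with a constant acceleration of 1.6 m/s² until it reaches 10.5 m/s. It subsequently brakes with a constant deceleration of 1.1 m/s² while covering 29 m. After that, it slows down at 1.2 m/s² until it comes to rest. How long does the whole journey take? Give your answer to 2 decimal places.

15.59 s

Phase 1 (accelerating): v₀ = 0 m/s, a = 1.6 m/s².
v = v₀ + at → t = (10.5 − 0) / 1.6 = 6.56 s
v² = v₀² + 2aΔx → Δx = (10.5² − 0²)/(2·1.6) = 34.5 m

Phase 2 (decelerating): v₀ = 10.5 m/s, a = -1.1 m/s².
v² = v₀² + 2aΔx = 10.5² + 2·-1.1·29 = 46.4 → v = 6.82 m/s
t = (v − v₀)/a = (6.82 − 10.5)/-1.1 = 3.35 s

Phase 3 (decelerating): v₀ = 6.82 m/s, a = -1.2 m/s².
v = v₀ + at → t = (0 − 6.82) / -1.2 = 5.68 s
v² = v₀² + 2aΔx → Δx = (0² − 6.82²)/(2·-1.2) = 19.4 m
Total time = 6.56 + 3.35 + 5.68 = 15.6 s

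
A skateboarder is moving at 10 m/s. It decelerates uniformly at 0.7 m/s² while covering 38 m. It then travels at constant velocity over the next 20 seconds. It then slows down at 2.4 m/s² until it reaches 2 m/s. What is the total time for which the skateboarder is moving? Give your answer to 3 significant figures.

26.5 s

Phase 1 (decelerating): v₀ = 10.0 m/s, a = -0.7 m/s².
v² = v₀² + 2aΔx = 10.0² + 2·-0.7·38 = 46.8 → v = 6.84 m/s
t = (v − v₀)/a = (6.84 − 10.0)/-0.7 = 4.51 s

Phase 2 (constant speed): v₀ = 6.84 m/s, a = 0 m/s².
v = v₀ + at = 6.84 + (0)(20) = 6.84 m/s
Δx = v₀t + ½at² = 6.84·20 + 0.5·0·20² = 137 m

Phase 3 (decelerating): v₀ = 6.84 m/s, a = -2.4 m/s².
v = v₀ + at → t = (2 − 6.84) / -2.4 = 2.02 s
v² = v₀² + 2aΔx → Δx = (2² − 6.84²)/(2·-2.4) = 8.92 m
Total time = 4.51 + 20.0 + 2.02 = 26.5 s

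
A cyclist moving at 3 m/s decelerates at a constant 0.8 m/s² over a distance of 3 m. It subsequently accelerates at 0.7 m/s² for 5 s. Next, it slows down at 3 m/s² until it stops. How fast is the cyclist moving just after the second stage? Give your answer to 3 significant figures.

Phase 1 (decelerating): v₀ = 3.00 m/s, a = -0.8 m/s².
v² = v₀² + 2aΔx = 3.00² + 2·-0.8·3 = 4.20 → v = 2.05 m/s
t = (v − v₀)/a = (2.05 − 3.00)/-0.8 = 1.19 s

Phase 2 (accelerating): v₀ = 2.05 m/s, a = 0.7 m/s².
v = v₀ + at = 2.05 + (0.7)(5) = 5.55 m/s
Δx = v₀t + ½at² = 2.05·5 + 0.5·0.7·5² = 19.0 m
Speed at end of phase 2 = 5.55 m/s

5.55 m/s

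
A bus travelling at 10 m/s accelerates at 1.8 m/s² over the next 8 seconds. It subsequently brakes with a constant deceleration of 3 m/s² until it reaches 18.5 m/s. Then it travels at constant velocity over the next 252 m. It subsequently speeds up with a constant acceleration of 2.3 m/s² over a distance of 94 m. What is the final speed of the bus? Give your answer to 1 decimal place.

Phase 1 (accelerating): v₀ = 10.0 m/s, a = 1.8 m/s².
v = v₀ + at = 10.0 + (1.8)(8) = 24.4 m/s
Δx = v₀t + ½at² = 10.0·8 + 0.5·1.8·8² = 138 m

Phase 2 (decelerating): v₀ = 24.4 m/s, a = -3 m/s².
v = v₀ + at → t = (18.5 − 24.4) / -3 = 1.97 s
v² = v₀² + 2aΔx → Δx = (18.5² − 24.4²)/(2·-3) = 42.2 m

Phase 3 (constant speed): v₀ = 18.5 m/s, a = 0 m/s².
Constant speed: t = d/v = 252/18.5 = 13.6 s

Phase 4 (accelerating): v₀ = 18.5 m/s, a = 2.3 m/s².
v² = v₀² + 2aΔx = 18.5² + 2·2.3·94 = 775 → v = 27.8 m/s
t = (v − v₀)/a = (27.8 − 18.5)/2.3 = 4.06 s
Final speed = 27.8 m/s

27.8 m/s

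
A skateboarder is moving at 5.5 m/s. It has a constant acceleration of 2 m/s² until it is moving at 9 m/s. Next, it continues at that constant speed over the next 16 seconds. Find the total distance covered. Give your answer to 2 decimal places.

Phase 1 (accelerating): v₀ = 5.50 m/s, a = 2 m/s².
v = v₀ + at → t = (9 − 5.50) / 2 = 1.75 s
v² = v₀² + 2aΔx → Δx = (9² − 5.50²)/(2·2) = 12.7 m

Phase 2 (constant speed): v₀ = 9.00 m/s, a = 0 m/s².
v = v₀ + at = 9.00 + (0)(16) = 9.00 m/s
Δx = v₀t + ½at² = 9.00·16 + 0.5·0·16² = 144 m
Total distance = 12.7 + 144 = 157 m

156.69 m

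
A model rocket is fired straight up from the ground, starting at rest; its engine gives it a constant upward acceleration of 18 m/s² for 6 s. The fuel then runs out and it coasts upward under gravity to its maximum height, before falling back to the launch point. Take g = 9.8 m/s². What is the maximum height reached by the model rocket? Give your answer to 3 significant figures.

919 m

Phase 1 (powered ascent): v₀ = 0 m/s, a = 18 m/s².
v = v₀ + at = 0 + (18)(6) = 108 m/s
Δx = v₀t + ½at² = 0·6 + 0.5·18·6² = 324 m

Phase 2 (coasting upward): v₀ = 108 m/s, a = -9.8 m/s².
v = v₀ + at → t = (0 − 108) / -9.8 = 11.0 s
v² = v₀² + 2aΔx → Δx = (0² − 108²)/(2·-9.8) = 595 m
Maximum height = 324 + 595 = 919 m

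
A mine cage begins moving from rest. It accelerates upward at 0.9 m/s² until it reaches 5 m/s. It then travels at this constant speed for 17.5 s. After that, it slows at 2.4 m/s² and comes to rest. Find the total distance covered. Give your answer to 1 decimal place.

Phase 1 (accelerating): v₀ = 0 m/s, a = 0.9 m/s².
v = v₀ + at → t = (5 − 0) / 0.9 = 5.56 s
v² = v₀² + 2aΔx → Δx = (5² − 0²)/(2·0.9) = 13.9 m

Phase 2 (constant speed): v₀ = 5.00 m/s, a = 0 m/s².
v = v₀ + at = 5.00 + (0)(17.5) = 5.00 m/s
Δx = v₀t + ½at² = 5.00·17.5 + 0.5·0·17.5² = 87.5 m

Phase 3 (decelerating): v₀ = 5.00 m/s, a = -2.4 m/s².
v = v₀ + at → t = (0 − 5.00) / -2.4 = 2.08 s
v² = v₀² + 2aΔx → Δx = (0² − 5.00²)/(2·-2.4) = 5.21 m
Total distance = 13.9 + 87.5 + 5.21 = 107 m

106.6 m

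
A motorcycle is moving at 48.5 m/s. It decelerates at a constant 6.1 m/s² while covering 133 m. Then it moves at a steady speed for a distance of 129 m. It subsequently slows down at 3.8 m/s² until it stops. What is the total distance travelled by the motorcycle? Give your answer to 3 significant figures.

Phase 1 (decelerating): v₀ = 48.5 m/s, a = -6.1 m/s².
v² = v₀² + 2aΔx = 48.5² + 2·-6.1·133 = 730 → v = 27.0 m/s
t = (v − v₀)/a = (27.0 − 48.5)/-6.1 = 3.52 s

Phase 2 (constant speed): v₀ = 27.0 m/s, a = 0 m/s².
Constant speed: t = d/v = 129/27.0 = 4.78 s

Phase 3 (decelerating): v₀ = 27.0 m/s, a = -3.8 m/s².
v = v₀ + at → t = (0 − 27.0) / -3.8 = 7.11 s
v² = v₀² + 2aΔx → Δx = (0² − 27.0²)/(2·-3.8) = 96.0 m
Total distance = 133 + 129 + 96.0 = 358 m

358 m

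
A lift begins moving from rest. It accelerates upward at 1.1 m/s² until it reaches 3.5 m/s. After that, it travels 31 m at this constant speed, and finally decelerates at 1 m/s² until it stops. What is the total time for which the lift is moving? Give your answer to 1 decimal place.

Phase 1 (accelerating): v₀ = 0 m/s, a = 1.1 m/s².
v = v₀ + at → t = (3.5 − 0) / 1.1 = 3.18 s
v² = v₀² + 2aΔx → Δx = (3.5² − 0²)/(2·1.1) = 5.57 m

Phase 2 (constant speed): v₀ = 3.50 m/s, a = 0 m/s².
Constant speed: t = d/v = 31/3.50 = 8.86 s

Phase 3 (decelerating): v₀ = 3.50 m/s, a = -1 m/s².
v = v₀ + at → t = (0 − 3.50) / -1 = 3.50 s
v² = v₀² + 2aΔx → Δx = (0² − 3.50²)/(2·-1) = 6.12 m
Total time = 3.18 + 8.86 + 3.50 = 15.5 s

15.5 s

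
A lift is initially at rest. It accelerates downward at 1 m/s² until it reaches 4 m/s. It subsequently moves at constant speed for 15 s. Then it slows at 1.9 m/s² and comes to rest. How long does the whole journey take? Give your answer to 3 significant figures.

Phase 1 (accelerating): v₀ = 0 m/s, a = 1 m/s².
v = v₀ + at → t = (4 − 0) / 1 = 4.00 s
v² = v₀² + 2aΔx → Δx = (4² − 0²)/(2·1) = 8.00 m

Phase 2 (constant speed): v₀ = 4.00 m/s, a = 0 m/s².
v = v₀ + at = 4.00 + (0)(15) = 4.00 m/s
Δx = v₀t + ½at² = 4.00·15 + 0.5·0·15² = 60.0 m

Phase 3 (decelerating): v₀ = 4.00 m/s, a = -1.9 m/s².
v = v₀ + at → t = (0 − 4.00) / -1.9 = 2.11 s
v² = v₀² + 2aΔx → Δx = (0² − 4.00²)/(2·-1.9) = 4.21 m
Total time = 4.00 + 15.0 + 2.11 = 21.1 s

21.1 s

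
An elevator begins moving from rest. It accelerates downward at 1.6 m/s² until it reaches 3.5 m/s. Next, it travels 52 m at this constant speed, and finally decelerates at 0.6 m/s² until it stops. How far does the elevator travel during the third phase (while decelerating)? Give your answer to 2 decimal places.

Phase 1 (accelerating): v₀ = 0 m/s, a = 1.6 m/s².
v = v₀ + at → t = (3.5 − 0) / 1.6 = 2.19 s
v² = v₀² + 2aΔx → Δx = (3.5² − 0²)/(2·1.6) = 3.83 m

Phase 2 (constant speed): v₀ = 3.50 m/s, a = 0 m/s².
Constant speed: t = d/v = 52/3.50 = 14.9 s

Phase 3 (decelerating): v₀ = 3.50 m/s, a = -0.6 m/s².
v = v₀ + at → t = (0 − 3.50) / -0.6 = 5.83 s
v² = v₀² + 2aΔx → Δx = (0² − 3.50²)/(2·-0.6) = 10.2 m
Distance in phase 3 = 10.2 m

10.21 m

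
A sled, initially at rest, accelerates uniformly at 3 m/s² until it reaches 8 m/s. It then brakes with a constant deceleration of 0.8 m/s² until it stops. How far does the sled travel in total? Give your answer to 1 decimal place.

Phase 1 (accelerating): v₀ = 0 m/s, a = 3 m/s².
v = v₀ + at → t = (8 − 0) / 3 = 2.67 s
v² = v₀² + 2aΔx → Δx = (8² − 0²)/(2·3) = 10.7 m

Phase 2 (decelerating): v₀ = 8.00 m/s, a = -0.8 m/s².
v = v₀ + at → t = (0 − 8.00) / -0.8 = 10.0 s
v² = v₀² + 2aΔx → Δx = (0² − 8.00²)/(2·-0.8) = 40.0 m
Total distance = 10.7 + 40.0 = 50.7 m

50.7 m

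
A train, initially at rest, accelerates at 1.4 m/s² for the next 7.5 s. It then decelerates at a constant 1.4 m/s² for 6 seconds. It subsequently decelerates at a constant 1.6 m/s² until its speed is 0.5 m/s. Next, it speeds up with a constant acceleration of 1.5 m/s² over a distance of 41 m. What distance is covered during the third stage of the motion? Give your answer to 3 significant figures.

1.30 m

Phase 1 (accelerating): v₀ = 0 m/s, a = 1.4 m/s².
v = v₀ + at = 0 + (1.4)(7.5) = 10.5 m/s
Δx = v₀t + ½at² = 0·7.5 + 0.5·1.4·7.5² = 39.4 m

Phase 2 (decelerating): v₀ = 10.5 m/s, a = -1.4 m/s².
v = v₀ + at = 10.5 + (-1.4)(6) = 2.10 m/s
Δx = v₀t + ½at² = 10.5·6 + 0.5·-1.4·6² = 37.8 m

Phase 3 (decelerating): v₀ = 2.10 m/s, a = -1.6 m/s².
v = v₀ + at → t = (0.5 − 2.10) / -1.6 = 1.00 s
v² = v₀² + 2aΔx → Δx = (0.5² − 2.10²)/(2·-1.6) = 1.30 m
Distance in phase 3 = 1.30 m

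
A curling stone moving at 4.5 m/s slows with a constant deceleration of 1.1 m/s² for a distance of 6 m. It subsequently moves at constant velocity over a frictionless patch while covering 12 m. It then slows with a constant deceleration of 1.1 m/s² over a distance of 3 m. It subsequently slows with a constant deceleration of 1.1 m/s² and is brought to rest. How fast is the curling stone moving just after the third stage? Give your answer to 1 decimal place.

0.7 m/s

Phase 1 (decelerating): v₀ = 4.50 m/s, a = -1.1 m/s².
v² = v₀² + 2aΔx = 4.50² + 2·-1.1·6 = 7.05 → v = 2.66 m/s
t = (v − v₀)/a = (2.66 − 4.50)/-1.1 = 1.68 s

Phase 2 (constant speed): v₀ = 2.66 m/s, a = 0 m/s².
Constant speed: t = d/v = 12/2.66 = 4.52 s

Phase 3 (decelerating): v₀ = 2.66 m/s, a = -1.1 m/s².
v² = v₀² + 2aΔx = 2.66² + 2·-1.1·3 = 0.450 → v = 0.671 m/s
t = (v − v₀)/a = (0.671 − 2.66)/-1.1 = 1.80 s
Speed at end of phase 3 = 0.671 m/s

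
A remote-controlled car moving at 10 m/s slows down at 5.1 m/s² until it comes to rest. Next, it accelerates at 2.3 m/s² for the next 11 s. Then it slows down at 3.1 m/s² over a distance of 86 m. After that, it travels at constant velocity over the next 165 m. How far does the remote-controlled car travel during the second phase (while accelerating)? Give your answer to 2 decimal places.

Phase 1 (decelerating): v₀ = 10.0 m/s, a = -5.1 m/s².
v = v₀ + at → t = (0 − 10.0) / -5.1 = 1.96 s
v² = v₀² + 2aΔx → Δx = (0² − 10.0²)/(2·-5.1) = 9.80 m

Phase 2 (accelerating): v₀ = 0 m/s, a = 2.3 m/s².
v = v₀ + at = 0 + (2.3)(11) = 25.3 m/s
Δx = v₀t + ½at² = 0·11 + 0.5·2.3·11² = 139 m
Distance in phase 2 = 139 m

139.15 m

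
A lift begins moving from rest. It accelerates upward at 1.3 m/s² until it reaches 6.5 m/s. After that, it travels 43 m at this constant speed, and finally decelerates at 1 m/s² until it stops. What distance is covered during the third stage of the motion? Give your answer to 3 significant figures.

21.1 m

Phase 1 (accelerating): v₀ = 0 m/s, a = 1.3 m/s².
v = v₀ + at → t = (6.5 − 0) / 1.3 = 5.00 s
v² = v₀² + 2aΔx → Δx = (6.5² − 0²)/(2·1.3) = 16.2 m

Phase 2 (constant speed): v₀ = 6.50 m/s, a = 0 m/s².
Constant speed: t = d/v = 43/6.50 = 6.62 s

Phase 3 (decelerating): v₀ = 6.50 m/s, a = -1 m/s².
v = v₀ + at → t = (0 − 6.50) / -1 = 6.50 s
v² = v₀² + 2aΔx → Δx = (0² − 6.50²)/(2·-1) = 21.1 m
Distance in phase 3 = 21.1 m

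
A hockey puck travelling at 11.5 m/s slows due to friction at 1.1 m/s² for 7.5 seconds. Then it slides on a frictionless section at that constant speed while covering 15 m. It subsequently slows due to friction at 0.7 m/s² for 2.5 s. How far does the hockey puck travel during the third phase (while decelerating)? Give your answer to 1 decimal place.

5.9 m

Phase 1 (decelerating): v₀ = 11.5 m/s, a = -1.1 m/s².
v = v₀ + at = 11.5 + (-1.1)(7.5) = 3.25 m/s
Δx = v₀t + ½at² = 11.5·7.5 + 0.5·-1.1·7.5² = 55.3 m

Phase 2 (constant speed): v₀ = 3.25 m/s, a = 0 m/s².
Constant speed: t = d/v = 15/3.25 = 4.62 s

Phase 3 (decelerating): v₀ = 3.25 m/s, a = -0.7 m/s².
v = v₀ + at = 3.25 + (-0.7)(2.5) = 1.50 m/s
Δx = v₀t + ½at² = 3.25·2.5 + 0.5·-0.7·2.5² = 5.94 m
Distance in phase 3 = 5.94 m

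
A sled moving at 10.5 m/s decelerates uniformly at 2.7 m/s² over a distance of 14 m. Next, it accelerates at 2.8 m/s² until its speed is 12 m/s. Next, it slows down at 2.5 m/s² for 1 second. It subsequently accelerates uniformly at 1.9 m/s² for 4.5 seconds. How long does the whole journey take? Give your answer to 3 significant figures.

Phase 1 (decelerating): v₀ = 10.5 m/s, a = -2.7 m/s².
v² = v₀² + 2aΔx = 10.5² + 2·-2.7·14 = 34.6 → v = 5.89 m/s
t = (v − v₀)/a = (5.89 − 10.5)/-2.7 = 1.71 s

Phase 2 (accelerating): v₀ = 5.89 m/s, a = 2.8 m/s².
v = v₀ + at → t = (12 − 5.89) / 2.8 = 2.18 s
v² = v₀² + 2aΔx → Δx = (12² − 5.89²)/(2·2.8) = 19.5 m

Phase 3 (decelerating): v₀ = 12.0 m/s, a = -2.5 m/s².
v = v₀ + at = 12.0 + (-2.5)(1) = 9.50 m/s
Δx = v₀t + ½at² = 12.0·1 + 0.5·-2.5·1² = 10.8 m

Phase 4 (accelerating): v₀ = 9.50 m/s, a = 1.9 m/s².
v = v₀ + at = 9.50 + (1.9)(4.5) = 18.0 m/s
Δx = v₀t + ½at² = 9.50·4.5 + 0.5·1.9·4.5² = 62.0 m
Total time = 1.71 + 2.18 + 1.00 + 4.50 = 9.39 s

9.39 s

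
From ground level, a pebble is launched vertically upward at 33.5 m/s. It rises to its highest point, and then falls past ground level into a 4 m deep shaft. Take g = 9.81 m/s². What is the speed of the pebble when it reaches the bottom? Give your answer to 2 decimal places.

34.65 m/s

Phase 1 (rising): v₀ = 33.5 m/s, a = -9.81 m/s².
v = v₀ + at → t = (0 − 33.5) / -9.81 = 3.41 s
v² = v₀² + 2aΔx → Δx = (0² − 33.5²)/(2·-9.81) = 57.2 m

Phase 2 (falling): v₀ = 0 m/s, a = -9.81 m/s².
Falls 61.2 m from rest: t = √(2·61.2/9.81) = 3.53 s; v = g·t = 34.7 m/s.
Final speed = 34.7 m/s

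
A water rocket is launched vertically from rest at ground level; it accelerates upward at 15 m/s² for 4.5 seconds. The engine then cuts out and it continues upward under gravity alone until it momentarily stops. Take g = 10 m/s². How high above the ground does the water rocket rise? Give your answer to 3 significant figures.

380 m

Phase 1 (powered ascent): v₀ = 0 m/s, a = 15 m/s².
v = v₀ + at = 0 + (15)(4.5) = 67.5 m/s
Δx = v₀t + ½at² = 0·4.5 + 0.5·15·4.5² = 152 m

Phase 2 (coasting upward): v₀ = 67.5 m/s, a = -10 m/s².
v = v₀ + at → t = (0 − 67.5) / -10 = 6.75 s
v² = v₀² + 2aΔx → Δx = (0² − 67.5²)/(2·-10) = 228 m
Maximum height = 152 + 228 = 380 m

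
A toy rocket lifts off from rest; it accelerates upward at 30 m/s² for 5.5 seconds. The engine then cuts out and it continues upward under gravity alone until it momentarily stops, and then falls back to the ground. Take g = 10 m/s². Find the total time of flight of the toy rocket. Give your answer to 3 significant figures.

Phase 1 (powered ascent): v₀ = 0 m/s, a = 30 m/s².
v = v₀ + at = 0 + (30)(5.5) = 165 m/s
Δx = v₀t + ½at² = 0·5.5 + 0.5·30·5.5² = 454 m

Phase 2 (coasting upward): v₀ = 165 m/s, a = -10 m/s².
v = v₀ + at → t = (0 − 165) / -10 = 16.5 s
v² = v₀² + 2aΔx → Δx = (0² − 165²)/(2·-10) = 1360 m

Phase 3 (free fall): v₀ = 0 m/s, a = -10 m/s².
Falls 1820 m from rest: t = √(2·1820/10) = 19.1 s; v = g·t = 191 m/s.
Total time = 5.50 + 16.5 + 19.1 = 41.1 s

41.1 s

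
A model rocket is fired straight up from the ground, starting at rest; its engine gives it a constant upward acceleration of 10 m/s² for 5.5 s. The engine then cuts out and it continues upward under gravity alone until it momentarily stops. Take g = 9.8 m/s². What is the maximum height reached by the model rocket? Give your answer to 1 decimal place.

305.6 m

Phase 1 (powered ascent): v₀ = 0 m/s, a = 10 m/s².
v = v₀ + at = 0 + (10)(5.5) = 55.0 m/s
Δx = v₀t + ½at² = 0·5.5 + 0.5·10·5.5² = 151 m

Phase 2 (coasting upward): v₀ = 55.0 m/s, a = -9.8 m/s².
v = v₀ + at → t = (0 − 55.0) / -9.8 = 5.61 s
v² = v₀² + 2aΔx → Δx = (0² − 55.0²)/(2·-9.8) = 154 m
Maximum height = 151 + 154 = 306 m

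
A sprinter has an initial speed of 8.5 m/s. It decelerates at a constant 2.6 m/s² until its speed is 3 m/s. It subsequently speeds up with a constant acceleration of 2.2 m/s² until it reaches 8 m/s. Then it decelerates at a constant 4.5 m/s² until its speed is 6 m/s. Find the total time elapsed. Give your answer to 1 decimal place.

4.8 s

Phase 1 (decelerating): v₀ = 8.50 m/s, a = -2.6 m/s².
v = v₀ + at → t = (3 − 8.50) / -2.6 = 2.12 s
v² = v₀² + 2aΔx → Δx = (3² − 8.50²)/(2·-2.6) = 12.2 m

Phase 2 (accelerating): v₀ = 3.00 m/s, a = 2.2 m/s².
v = v₀ + at → t = (8 − 3.00) / 2.2 = 2.27 s
v² = v₀² + 2aΔx → Δx = (8² − 3.00²)/(2·2.2) = 12.5 m

Phase 3 (decelerating): v₀ = 8.00 m/s, a = -4.5 m/s².
v = v₀ + at → t = (6 − 8.00) / -4.5 = 0.444 s
v² = v₀² + 2aΔx → Δx = (6² − 8.00²)/(2·-4.5) = 3.11 m
Total time = 2.12 + 2.27 + 0.444 = 4.83 s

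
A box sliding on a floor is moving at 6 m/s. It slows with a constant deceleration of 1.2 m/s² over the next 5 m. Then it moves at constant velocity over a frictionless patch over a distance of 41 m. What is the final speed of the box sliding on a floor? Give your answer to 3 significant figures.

Phase 1 (decelerating): v₀ = 6.00 m/s, a = -1.2 m/s².
v² = v₀² + 2aΔx = 6.00² + 2·-1.2·5 = 24.0 → v = 4.90 m/s
t = (v − v₀)/a = (4.90 − 6.00)/-1.2 = 0.918 s

Phase 2 (constant speed): v₀ = 4.90 m/s, a = 0 m/s².
Constant speed: t = d/v = 41/4.90 = 8.37 s
Final speed = 4.90 m/s

4.90 m/s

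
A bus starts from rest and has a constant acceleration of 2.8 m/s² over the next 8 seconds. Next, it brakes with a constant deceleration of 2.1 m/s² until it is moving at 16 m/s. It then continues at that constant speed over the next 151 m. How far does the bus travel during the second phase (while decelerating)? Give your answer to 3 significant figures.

Phase 1 (accelerating): v₀ = 0 m/s, a = 2.8 m/s².
v = v₀ + at = 0 + (2.8)(8) = 22.4 m/s
Δx = v₀t + ½at² = 0·8 + 0.5·2.8·8² = 89.6 m

Phase 2 (decelerating): v₀ = 22.4 m/s, a = -2.1 m/s².
v = v₀ + at → t = (16 − 22.4) / -2.1 = 3.05 s
v² = v₀² + 2aΔx → Δx = (16² − 22.4²)/(2·-2.1) = 58.5 m
Distance in phase 2 = 58.5 m

58.5 m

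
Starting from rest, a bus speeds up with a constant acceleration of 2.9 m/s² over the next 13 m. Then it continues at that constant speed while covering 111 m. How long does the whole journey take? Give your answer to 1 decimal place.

Phase 1 (accelerating): v₀ = 0 m/s, a = 2.9 m/s².
v² = v₀² + 2aΔx = 0² + 2·2.9·13 = 75.4 → v = 8.68 m/s
t = (v − v₀)/a = (8.68 − 0)/2.9 = 2.99 s

Phase 2 (constant speed): v₀ = 8.68 m/s, a = 0 m/s².
Constant speed: t = d/v = 111/8.68 = 12.8 s
Total time = 2.99 + 12.8 = 15.8 s

15.8 s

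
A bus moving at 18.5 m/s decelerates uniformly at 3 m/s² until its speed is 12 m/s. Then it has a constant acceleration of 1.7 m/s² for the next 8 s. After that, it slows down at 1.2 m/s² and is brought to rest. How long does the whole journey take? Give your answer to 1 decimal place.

Phase 1 (decelerating): v₀ = 18.5 m/s, a = -3 m/s².
v = v₀ + at → t = (12 − 18.5) / -3 = 2.17 s
v² = v₀² + 2aΔx → Δx = (12² − 18.5²)/(2·-3) = 33.0 m

Phase 2 (accelerating): v₀ = 12.0 m/s, a = 1.7 m/s².
v = v₀ + at = 12.0 + (1.7)(8) = 25.6 m/s
Δx = v₀t + ½at² = 12.0·8 + 0.5·1.7·8² = 150 m

Phase 3 (decelerating): v₀ = 25.6 m/s, a = -1.2 m/s².
v = v₀ + at → t = (0 − 25.6) / -1.2 = 21.3 s
v² = v₀² + 2aΔx → Δx = (0² − 25.6²)/(2·-1.2) = 273 m
Total time = 2.17 + 8.00 + 21.3 = 31.5 s

31.5 s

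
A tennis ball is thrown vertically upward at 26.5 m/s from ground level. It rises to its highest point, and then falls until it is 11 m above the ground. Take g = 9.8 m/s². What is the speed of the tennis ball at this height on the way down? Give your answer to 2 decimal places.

22.06 m/s

Phase 1 (rising): v₀ = 26.5 m/s, a = -9.8 m/s².
v = v₀ + at → t = (0 − 26.5) / -9.8 = 2.70 s
v² = v₀² + 2aΔx → Δx = (0² − 26.5²)/(2·-9.8) = 35.8 m

Phase 2 (falling): v₀ = 0 m/s, a = -9.8 m/s².
Falls 24.8 m from rest: t = √(2·24.8/9.8) = 2.25 s; v = g·t = 22.1 m/s.
Final speed = 22.1 m/s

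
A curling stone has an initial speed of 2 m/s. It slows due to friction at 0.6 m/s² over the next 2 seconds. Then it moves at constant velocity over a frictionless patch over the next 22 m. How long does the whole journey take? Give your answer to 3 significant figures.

Phase 1 (decelerating): v₀ = 2.00 m/s, a = -0.6 m/s².
v = v₀ + at = 2.00 + (-0.6)(2) = 0.800 m/s
Δx = v₀t + ½at² = 2.00·2 + 0.5·-0.6·2² = 2.80 m

Phase 2 (constant speed): v₀ = 0.800 m/s, a = 0 m/s².
Constant speed: t = d/v = 22/0.800 = 27.5 s
Total time = 2.00 + 27.5 = 29.5 s

29.5 s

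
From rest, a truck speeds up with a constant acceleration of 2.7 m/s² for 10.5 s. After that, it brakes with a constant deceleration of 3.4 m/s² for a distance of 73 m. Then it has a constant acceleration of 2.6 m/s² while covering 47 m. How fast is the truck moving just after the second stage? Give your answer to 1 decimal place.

Phase 1 (accelerating): v₀ = 0 m/s, a = 2.7 m/s².
v = v₀ + at = 0 + (2.7)(10.5) = 28.4 m/s
Δx = v₀t + ½at² = 0·10.5 + 0.5·2.7·10.5² = 149 m

Phase 2 (decelerating): v₀ = 28.4 m/s, a = -3.4 m/s².
v² = v₀² + 2aΔx = 28.4² + 2·-3.4·73 = 307 → v = 17.5 m/s
t = (v − v₀)/a = (17.5 − 28.4)/-3.4 = 3.18 s
Speed at end of phase 2 = 17.5 m/s

17.5 m/s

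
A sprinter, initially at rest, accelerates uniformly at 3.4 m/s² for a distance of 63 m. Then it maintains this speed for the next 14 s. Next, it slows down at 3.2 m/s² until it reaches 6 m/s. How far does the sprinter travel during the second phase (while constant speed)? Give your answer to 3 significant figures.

Phase 1 (accelerating): v₀ = 0 m/s, a = 3.4 m/s².
v² = v₀² + 2aΔx = 0² + 2·3.4·63 = 428 → v = 20.7 m/s
t = (v − v₀)/a = (20.7 − 0)/3.4 = 6.09 s

Phase 2 (constant speed): v₀ = 20.7 m/s, a = 0 m/s².
v = v₀ + at = 20.7 + (0)(14) = 20.7 m/s
Δx = v₀t + ½at² = 20.7·14 + 0.5·0·14² = 290 m
Distance in phase 2 = 290 m

290 m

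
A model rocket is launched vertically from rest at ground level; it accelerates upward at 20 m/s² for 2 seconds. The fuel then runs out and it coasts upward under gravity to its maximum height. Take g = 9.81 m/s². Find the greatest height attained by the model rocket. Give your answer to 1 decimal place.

121.5 m

Phase 1 (powered ascent): v₀ = 0 m/s, a = 20 m/s².
v = v₀ + at = 0 + (20)(2) = 40.0 m/s
Δx = v₀t + ½at² = 0·2 + 0.5·20·2² = 40.0 m

Phase 2 (coasting upward): v₀ = 40.0 m/s, a = -9.81 m/s².
v = v₀ + at → t = (0 − 40.0) / -9.81 = 4.08 s
v² = v₀² + 2aΔx → Δx = (0² − 40.0²)/(2·-9.81) = 81.5 m
Maximum height = 40.0 + 81.5 = 122 m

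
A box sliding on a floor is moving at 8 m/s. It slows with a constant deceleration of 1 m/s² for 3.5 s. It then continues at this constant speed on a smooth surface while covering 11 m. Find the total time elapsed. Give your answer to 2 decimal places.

Phase 1 (decelerating): v₀ = 8.00 m/s, a = -1 m/s².
v = v₀ + at = 8.00 + (-1)(3.5) = 4.50 m/s
Δx = v₀t + ½at² = 8.00·3.5 + 0.5·-1·3.5² = 21.9 m

Phase 2 (constant speed): v₀ = 4.50 m/s, a = 0 m/s².
Constant speed: t = d/v = 11/4.50 = 2.44 s
Total time = 3.50 + 2.44 = 5.94 s

5.94 s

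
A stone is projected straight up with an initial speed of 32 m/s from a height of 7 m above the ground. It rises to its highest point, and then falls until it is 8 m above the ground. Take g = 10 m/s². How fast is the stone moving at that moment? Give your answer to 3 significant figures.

Phase 1 (rising): v₀ = 32.0 m/s, a = -10 m/s².
v = v₀ + at → t = (0 − 32.0) / -10 = 3.20 s
v² = v₀² + 2aΔx → Δx = (0² − 32.0²)/(2·-10) = 51.2 m

Phase 2 (falling): v₀ = 0 m/s, a = -10 m/s².
Falls 50.2 m from rest: t = √(2·50.2/10) = 3.17 s; v = g·t = 31.7 m/s.
Final speed = 31.7 m/s

31.7 m/s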